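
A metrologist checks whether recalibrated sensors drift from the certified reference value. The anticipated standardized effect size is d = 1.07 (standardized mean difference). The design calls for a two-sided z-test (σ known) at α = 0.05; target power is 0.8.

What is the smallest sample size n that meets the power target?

For power 0.8 need Φ(δ − z_{0.025}) = 0.8, so δ = z_{0.025} + z_{0.20} = 1.960 + 0.842 = 2.802.
(Ignoring the negligible lower-tail rejection probability gives the usual closed-form inversion.)
δ = d·√n ⇒ n = (δ/d)² = (2.802 / 1.07)² = 6.86.
Round up to the next whole unit.

n = 7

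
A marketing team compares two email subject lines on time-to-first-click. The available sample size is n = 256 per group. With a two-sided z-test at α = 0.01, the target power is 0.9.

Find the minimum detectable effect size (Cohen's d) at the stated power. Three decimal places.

Required noncentrality: δ = z_{0.005} + z_{0.10} = 2.576 + 1.282 = 3.857.
(Lower-tail contribution to power is negligible for δ > 0.)
δ = d·√(n/2) ⇒ d = δ/√(n/2) = 3.857/√(256/2) = 0.3409.

d ≈ 0.341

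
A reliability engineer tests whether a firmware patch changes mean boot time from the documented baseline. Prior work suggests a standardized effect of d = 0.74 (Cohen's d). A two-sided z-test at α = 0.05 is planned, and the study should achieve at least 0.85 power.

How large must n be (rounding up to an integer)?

Set Φ(δ − 1.960) = 0.85; then δ − 1.960 = Φ⁻¹(0.85) = 1.036, giving δ = 2.996.
(Ignoring the negligible lower-tail rejection probability gives the usual closed-form inversion.)
δ = d·√n ⇒ n = (δ/d)² = (2.996 / 0.74)² = 16.40.
Round up to the next whole unit.

n = 17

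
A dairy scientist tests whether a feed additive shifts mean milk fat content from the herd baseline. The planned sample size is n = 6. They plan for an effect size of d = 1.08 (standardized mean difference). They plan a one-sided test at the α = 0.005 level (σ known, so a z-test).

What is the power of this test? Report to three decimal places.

Power ≈ 0.528

Noncentrality parameter: δ = d·√n = 1.08 × √6 = 2.6454
Critical value for a one-sided test at α = 0.005: z_α = 2.576.
Power = Φ(δ − 2.576) = Φ(0.070) = 0.5278.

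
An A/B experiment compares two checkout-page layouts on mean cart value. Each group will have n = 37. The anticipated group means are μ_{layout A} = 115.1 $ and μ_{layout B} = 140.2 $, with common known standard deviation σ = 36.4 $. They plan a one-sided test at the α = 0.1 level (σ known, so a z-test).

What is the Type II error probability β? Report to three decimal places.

β ≈ 0.046

Standardized effect: d = |μ_{layout A} − μ_{layout B}| / σ = |115.1 − 140.2| / 36.4 = 0.6896
Noncentrality parameter: δ = d·√(n/2) = 0.6896 × √(37/2) = 2.9659
One-sided α = 0.1 → critical value z_{0.1} = 1.282.
Power = Φ(δ − 1.282) = Φ(1.684) = 0.9539.
Type II error: β = 1 − power = 1 − 0.9539 = 0.0461.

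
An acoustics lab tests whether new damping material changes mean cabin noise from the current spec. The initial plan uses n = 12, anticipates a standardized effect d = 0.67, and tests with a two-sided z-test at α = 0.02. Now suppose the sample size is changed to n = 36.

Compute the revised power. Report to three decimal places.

With n = 36: δ = d·√n = 0.67 × √36 = 4.0200. Critical value z_{0.01} = 2.326.
Revised power = Φ(δ − 2.326) + Φ(−δ − 2.326) = Φ(1.694) + Φ(-6.346) = 0.9548 + 0.0000 = 0.9548.

Power ≈ 0.955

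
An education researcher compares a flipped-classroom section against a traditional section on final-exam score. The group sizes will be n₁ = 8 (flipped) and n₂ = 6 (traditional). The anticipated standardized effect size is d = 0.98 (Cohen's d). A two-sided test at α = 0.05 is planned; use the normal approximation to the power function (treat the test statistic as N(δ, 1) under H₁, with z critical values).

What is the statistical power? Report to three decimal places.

Power ≈ 0.442

Noncentrality parameter: δ = d / √(1/n₁ + 1/n₂) = 0.98 / √(1/8 + 1/6) = 1.8146
Critical value for a two-sided test at α = 0.05: z_{α/2} = 1.960.
Power = Φ(δ − 1.960) + Φ(−δ − 1.960) = Φ(-0.145) + Φ(-3.775) = 0.4422 + 0.0001 = 0.4423.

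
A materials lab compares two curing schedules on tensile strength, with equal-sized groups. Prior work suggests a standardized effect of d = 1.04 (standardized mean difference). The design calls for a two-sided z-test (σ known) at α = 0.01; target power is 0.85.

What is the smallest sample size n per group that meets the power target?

For power 0.85 need Φ(δ − z_{0.005}) = 0.85, so δ = z_{0.005} + z_{0.15} = 2.576 + 1.036 = 3.612.
(For δ > 0 the lower-tail rejection region contributes negligibly to power, so the one-term inversion is standard.)
δ = d·√(n/2) ⇒ n = 2(δ/d)² = 2 × (3.612 / 1.04)² = 24.13.
Round up to the next whole unit.

n = 25 per group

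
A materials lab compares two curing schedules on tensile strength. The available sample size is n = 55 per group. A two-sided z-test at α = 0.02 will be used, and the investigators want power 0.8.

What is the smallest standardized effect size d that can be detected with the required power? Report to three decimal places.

d ≈ 0.604

Need Φ(δ − 2.326) = 0.8, so δ = 2.326 + 0.842 = 3.168.
(Lower-tail contribution to power is negligible for δ > 0.)
δ = d·√(n/2) ⇒ d = δ/√(n/2) = 3.168/√(55/2) = 0.6041.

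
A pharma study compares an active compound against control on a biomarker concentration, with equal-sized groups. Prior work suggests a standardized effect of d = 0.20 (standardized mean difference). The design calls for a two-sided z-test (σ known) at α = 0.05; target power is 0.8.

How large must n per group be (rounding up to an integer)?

For power 0.8 need Φ(δ − z_{0.025}) = 0.8, so δ = z_{0.025} + z_{0.20} = 1.960 + 0.842 = 2.802.
(The Φ(−δ − z_{α/2}) term is vanishingly small for δ > 0 and is dropped in the standard sample-size formula.)
δ = d·√(n/2) ⇒ n = 2(δ/d)² = 2 × (2.802 / 0.20)² = 392.44.
Round up to the next whole unit.

n = 393 per group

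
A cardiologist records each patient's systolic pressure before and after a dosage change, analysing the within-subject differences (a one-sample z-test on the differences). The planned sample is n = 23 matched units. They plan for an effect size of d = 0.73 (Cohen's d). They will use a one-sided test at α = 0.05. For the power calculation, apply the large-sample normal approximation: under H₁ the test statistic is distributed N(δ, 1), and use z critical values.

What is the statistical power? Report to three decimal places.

Power ≈ 0.968

Noncentrality parameter: δ = d·√n = 0.73 × √23 = 3.5010
One-sided α = 0.05 → critical value z_{0.05} = 1.645.
Power = Φ(δ − 1.645) = Φ(1.856) = 0.9683.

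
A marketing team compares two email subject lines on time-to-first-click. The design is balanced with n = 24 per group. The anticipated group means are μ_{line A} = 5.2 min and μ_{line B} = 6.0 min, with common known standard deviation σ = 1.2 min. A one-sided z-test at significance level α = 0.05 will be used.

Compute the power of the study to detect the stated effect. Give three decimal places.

Standardized effect: d = |μ_{line A} − μ_{line B}| / σ = |5.2 − 6.0| / 1.2 = 0.6667
Noncentrality parameter: δ = d·√(n/2) = 0.6667 × √(24/2) = 2.3094
One-sided α = 0.05 → critical value z_{0.05} = 1.645.
Power = P(Z > 1.645 − δ) = Φ(0.665) = 0.7468.

Power ≈ 0.747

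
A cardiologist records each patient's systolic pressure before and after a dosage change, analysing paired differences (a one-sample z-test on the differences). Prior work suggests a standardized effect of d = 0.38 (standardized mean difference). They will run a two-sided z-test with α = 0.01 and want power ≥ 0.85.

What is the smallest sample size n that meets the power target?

Set Φ(δ − 2.576) = 0.85; then δ − 2.576 = Φ⁻¹(0.85) = 1.036, giving δ = 3.612.
(The Φ(−δ − z_{α/2}) term is vanishingly small for δ > 0 and is dropped in the standard sample-size formula.)
δ = d·√n ⇒ n = (δ/d)² = (3.612 / 0.38)² = 90.36.
Round up to the next whole unit.

n = 91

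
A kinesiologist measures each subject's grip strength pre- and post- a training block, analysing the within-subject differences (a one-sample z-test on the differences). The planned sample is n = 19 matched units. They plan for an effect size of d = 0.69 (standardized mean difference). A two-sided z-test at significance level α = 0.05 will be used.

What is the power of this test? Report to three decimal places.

Power ≈ 0.853

Noncentrality parameter: δ = d·√n = 0.69 × √19 = 3.0076
Critical value for a two-sided test at α = 0.05: z_{α/2} = 1.960.
Power = Φ(δ − 1.960) + Φ(−δ − 1.960) = Φ(1.048) + Φ(-4.968) = 0.8526 + 0.0000 = 0.8526.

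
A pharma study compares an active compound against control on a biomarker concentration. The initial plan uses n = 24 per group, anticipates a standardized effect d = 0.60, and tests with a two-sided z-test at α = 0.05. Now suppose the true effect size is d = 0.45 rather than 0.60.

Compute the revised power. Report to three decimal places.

With d = 0.45: δ = d·√(n/2) = 0.45 × √(24/2) = 1.5588. Critical value z_{0.025} = 1.960.
Revised power = Φ(δ − 1.960) + Φ(−δ − 1.960) = Φ(-0.401) + Φ(-3.519) = 0.3442 + 0.0002 = 0.3444.

Power ≈ 0.344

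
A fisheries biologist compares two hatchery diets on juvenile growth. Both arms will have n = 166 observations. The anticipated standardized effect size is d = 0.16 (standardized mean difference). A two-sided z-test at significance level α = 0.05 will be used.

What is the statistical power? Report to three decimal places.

Power ≈ 0.308

Noncentrality parameter: δ = d·√(n/2) = 0.16 × √(166/2) = 1.4577
Critical value for a two-sided test at α = 0.05: z_{α/2} = 1.960.
Power = Φ(δ − 1.960) + Φ(−δ − 1.960) = Φ(-0.502) + Φ(-3.418) = 0.3077 + 0.0003 = 0.3080.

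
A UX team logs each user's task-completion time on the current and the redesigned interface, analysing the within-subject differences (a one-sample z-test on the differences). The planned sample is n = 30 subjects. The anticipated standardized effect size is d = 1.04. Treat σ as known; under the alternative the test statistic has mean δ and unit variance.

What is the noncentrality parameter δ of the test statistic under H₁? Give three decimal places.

δ = d·√n = 1.04 × √30 = 5.6963

δ ≈ 5.696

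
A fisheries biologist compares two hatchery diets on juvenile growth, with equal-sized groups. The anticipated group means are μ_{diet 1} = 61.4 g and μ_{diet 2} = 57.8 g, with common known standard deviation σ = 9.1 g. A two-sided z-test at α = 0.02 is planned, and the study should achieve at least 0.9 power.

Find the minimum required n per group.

n = 167 per group

Standardized effect: d = |μ_{diet 1} − μ_{diet 2}| / σ = |61.4 − 57.8| / 9.1 = 0.3956
For power 0.9 need Φ(δ − z_{0.01}) = 0.9, so δ = z_{0.01} + z_{0.10} = 2.326 + 1.282 = 3.608.
(Ignoring the negligible lower-tail rejection probability gives the usual closed-form inversion.)
δ = d·√(n/2) ⇒ n = 2(δ/d)² = 2 × (3.608 / 0.3956)² = 166.35.
Rounding up, n = 167 per group.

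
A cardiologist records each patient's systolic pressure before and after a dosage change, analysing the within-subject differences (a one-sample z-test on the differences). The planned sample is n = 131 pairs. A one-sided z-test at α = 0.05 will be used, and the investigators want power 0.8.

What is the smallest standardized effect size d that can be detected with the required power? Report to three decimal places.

d ≈ 0.217

Need Φ(δ − 1.645) = 0.8, so δ = 1.645 + 0.842 = 2.486.
δ = d·√n ⇒ d = δ/√n = 2.486/√131 = 0.2172.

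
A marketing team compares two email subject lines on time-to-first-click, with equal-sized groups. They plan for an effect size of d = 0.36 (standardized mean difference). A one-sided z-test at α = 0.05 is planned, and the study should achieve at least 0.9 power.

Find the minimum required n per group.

For power 0.9 need Φ(δ − z_{0.05}) = 0.9, so δ = z_{0.05} + z_{0.10} = 1.645 + 1.282 = 2.926.
δ = d·√(n/2) ⇒ n = 2(δ/d)² = 2 × (2.926 / 0.36)² = 132.16.
Rounding up, n = 133 per group.

n = 133 per group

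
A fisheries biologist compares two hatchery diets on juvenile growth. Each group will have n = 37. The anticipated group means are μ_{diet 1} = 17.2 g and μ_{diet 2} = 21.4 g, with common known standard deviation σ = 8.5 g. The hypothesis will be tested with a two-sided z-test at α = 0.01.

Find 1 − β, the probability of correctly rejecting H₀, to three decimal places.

Power ≈ 0.326

Standardized effect: d = |μ_{diet 1} − μ_{diet 2}| / σ = |17.2 − 21.4| / 8.5 = 0.4941
Noncentrality parameter: δ = d·√(n/2) = 0.4941 × √(37/2) = 2.1253
Critical value for a two-sided test at α = 0.01: z_{α/2} = 2.576.
Power = Φ(δ − 2.576) + Φ(−δ − 2.576) = Φ(-0.451) + Φ(-4.701) = 0.3262 + 0.0000 = 0.3262.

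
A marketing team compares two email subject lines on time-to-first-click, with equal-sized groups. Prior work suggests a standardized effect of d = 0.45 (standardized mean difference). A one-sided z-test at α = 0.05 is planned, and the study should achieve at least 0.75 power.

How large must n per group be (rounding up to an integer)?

Set Φ(δ − 1.645) = 0.75; then δ − 1.645 = Φ⁻¹(0.75) = 0.674, giving δ = 2.319.
δ = d·√(n/2) ⇒ n = 2(δ/d)² = 2 × (2.319 / 0.45)² = 53.13.
Rounding up, n = 54 per group.

n = 54 per group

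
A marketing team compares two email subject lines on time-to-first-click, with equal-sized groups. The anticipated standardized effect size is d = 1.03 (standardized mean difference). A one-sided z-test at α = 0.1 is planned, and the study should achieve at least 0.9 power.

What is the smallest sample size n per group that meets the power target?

n = 13 per group

Set Φ(δ − 1.282) = 0.9; then δ − 1.282 = Φ⁻¹(0.9) = 1.282, giving δ = 2.563.
δ = d·√(n/2) ⇒ n = 2(δ/d)² = 2 × (2.563 / 1.03)² = 12.38.
Rounding up, n = 13 per group.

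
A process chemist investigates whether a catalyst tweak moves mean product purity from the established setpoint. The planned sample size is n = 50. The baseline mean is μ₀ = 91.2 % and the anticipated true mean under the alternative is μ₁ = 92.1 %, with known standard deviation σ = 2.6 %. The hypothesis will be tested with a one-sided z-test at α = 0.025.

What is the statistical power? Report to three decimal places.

Standardized effect: d = |μ₁ − μ₀| / σ = |92.1 − 91.2| / 2.6 = 0.3462
Noncentrality parameter: δ = d·√n = 0.3462 × √50 = 2.4477
Critical value for a one-sided test at α = 0.025: z_α = 1.960.
Power = Φ(δ − 1.960) = Φ(0.488) = 0.6871.

Power ≈ 0.687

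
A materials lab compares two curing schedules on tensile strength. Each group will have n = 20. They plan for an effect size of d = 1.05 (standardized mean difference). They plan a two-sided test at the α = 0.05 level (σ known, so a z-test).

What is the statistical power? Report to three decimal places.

Power ≈ 0.913

Noncentrality parameter: δ = d·√(n/2) = 1.05 × √(20/2) = 3.3204
Critical value for a two-sided test at α = 0.05: z_{α/2} = 1.960.
Power = Φ(δ − 1.960) + Φ(−δ − 1.960) = Φ(1.360) + Φ(-5.280) = 0.9132 + 0.0000 = 0.9132.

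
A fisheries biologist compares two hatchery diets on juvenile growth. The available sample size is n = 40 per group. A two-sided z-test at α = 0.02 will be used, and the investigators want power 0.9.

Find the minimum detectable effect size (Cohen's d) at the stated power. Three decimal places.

Required noncentrality: δ = z_{0.01} + z_{0.10} = 2.326 + 1.282 = 3.608.
(The second rejection-region term Φ(−δ − z_{α/2}) is negligible and dropped.)
δ = d·√(n/2) ⇒ d = δ/√(n/2) = 3.608/√(40/2) = 0.8068.

d ≈ 0.807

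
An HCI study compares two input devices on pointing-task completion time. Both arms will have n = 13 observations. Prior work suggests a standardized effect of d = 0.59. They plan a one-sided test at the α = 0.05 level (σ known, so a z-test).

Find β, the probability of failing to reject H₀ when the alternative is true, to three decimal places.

Noncentrality parameter: δ = d·√(n/2) = 0.59 × √(13/2) = 1.5042
One-sided α = 0.05 → critical value z_{0.05} = 1.645.
Power = Φ(δ − 1.645) = Φ(-0.141) = 0.4441.
Type II error: β = 1 − power = 1 − 0.4441 = 0.5559.

β ≈ 0.556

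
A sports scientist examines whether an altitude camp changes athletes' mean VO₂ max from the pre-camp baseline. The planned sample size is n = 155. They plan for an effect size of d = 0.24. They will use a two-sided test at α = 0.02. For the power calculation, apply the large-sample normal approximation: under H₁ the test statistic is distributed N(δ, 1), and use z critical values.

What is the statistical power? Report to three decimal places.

Power ≈ 0.746

Noncentrality parameter: δ = d·√n = 0.24 × √155 = 2.9880
Two-sided α = 0.02 → critical value z_{0.01} = 2.326.
Power = Φ(δ − 2.326) + Φ(−δ − 2.326) = Φ(0.662) + Φ(-5.314) = 0.7459 + 0.0000 = 0.7459.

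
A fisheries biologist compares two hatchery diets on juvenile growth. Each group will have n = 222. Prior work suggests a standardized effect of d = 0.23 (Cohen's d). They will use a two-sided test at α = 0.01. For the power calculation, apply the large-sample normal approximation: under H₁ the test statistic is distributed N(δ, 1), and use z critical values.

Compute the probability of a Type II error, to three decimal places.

Noncentrality parameter: δ = d·√(n/2) = 0.23 × √(222/2) = 2.4232
Two-sided α = 0.01 → critical value z_{0.005} = 2.576.
Power = Φ(δ − 2.576) + Φ(−δ − 2.576) = Φ(-0.153) + Φ(-4.999) = 0.4393 + 0.0000 = 0.4393.
Type II error: β = 1 − power = 1 − 0.4393 = 0.5607.

β ≈ 0.561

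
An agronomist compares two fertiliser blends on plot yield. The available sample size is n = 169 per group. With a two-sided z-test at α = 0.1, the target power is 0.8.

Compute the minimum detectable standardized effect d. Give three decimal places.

d ≈ 0.270

Required noncentrality: δ = z_{0.05} + z_{0.20} = 1.645 + 0.842 = 2.486.
(Lower-tail contribution to power is negligible for δ > 0.)
δ = d·√(n/2) ⇒ d = δ/√(n/2) = 2.486/√(169/2) = 0.2705.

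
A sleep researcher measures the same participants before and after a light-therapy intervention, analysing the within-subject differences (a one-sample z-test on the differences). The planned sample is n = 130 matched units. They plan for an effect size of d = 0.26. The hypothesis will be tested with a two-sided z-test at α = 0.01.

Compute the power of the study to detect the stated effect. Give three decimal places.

Noncentrality parameter: δ = d·√n = 0.26 × √130 = 2.9645
Two-sided α = 0.01 → critical value z_{0.005} = 2.576.
Power = Φ(δ − 2.576) + Φ(−δ − 2.576) = Φ(0.389) + Φ(-5.540) = 0.6512 + 0.0000 = 0.6512.

Power ≈ 0.651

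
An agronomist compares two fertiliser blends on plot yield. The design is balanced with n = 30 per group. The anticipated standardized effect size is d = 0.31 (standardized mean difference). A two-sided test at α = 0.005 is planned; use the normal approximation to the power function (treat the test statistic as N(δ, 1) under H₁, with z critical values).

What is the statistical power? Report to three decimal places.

Power ≈ 0.054

Noncentrality parameter: λ = d·√(n/2) = 0.31 × √(30/2) = 1.2006
Two-sided α = 0.005 → critical value z_{0.0025} = 2.807.
Power = Φ(λ − 2.807) + Φ(−λ − 2.807) = Φ(-1.606) + Φ(-4.008) = 0.0541 + 0.0000 = 0.0541.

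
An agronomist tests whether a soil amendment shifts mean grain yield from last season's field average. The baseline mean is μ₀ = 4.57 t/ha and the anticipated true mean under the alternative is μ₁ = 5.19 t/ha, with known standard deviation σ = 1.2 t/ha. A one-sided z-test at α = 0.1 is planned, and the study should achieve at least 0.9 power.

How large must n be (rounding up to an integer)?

n = 25

Standardized effect: d = |μ₁ − μ₀| / σ = |5.19 − 4.57| / 1.2 = 0.5167
For power 0.9 need Φ(δ − z_{0.1}) = 0.9, so δ = z_{0.1} + z_{0.10} = 1.282 + 1.282 = 2.563.
δ = d·√n ⇒ n = (δ/d)² = (2.563 / 0.5167)² = 24.61.
Rounding up, n = 25.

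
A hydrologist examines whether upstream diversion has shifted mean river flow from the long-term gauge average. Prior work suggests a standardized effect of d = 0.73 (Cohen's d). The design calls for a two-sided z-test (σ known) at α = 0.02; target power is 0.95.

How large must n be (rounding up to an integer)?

For power 0.95 need Φ(δ − z_{0.01}) = 0.95, so δ = z_{0.01} + z_{0.05} = 2.326 + 1.645 = 3.971.
(Ignoring the negligible lower-tail rejection probability gives the usual closed-form inversion.)
δ = d·√n ⇒ n = (δ/d)² = (3.971 / 0.73)² = 29.59.
Rounding up, n = 30.

n = 30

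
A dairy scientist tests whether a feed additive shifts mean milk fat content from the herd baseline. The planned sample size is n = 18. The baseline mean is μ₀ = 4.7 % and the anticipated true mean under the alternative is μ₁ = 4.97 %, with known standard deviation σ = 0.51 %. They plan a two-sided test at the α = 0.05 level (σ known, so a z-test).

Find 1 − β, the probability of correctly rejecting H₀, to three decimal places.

Standardized effect: d = |μ₁ − μ₀| / σ = |4.97 − 4.7| / 0.51 = 0.5294
Noncentrality parameter: δ = d·√n = 0.5294 × √18 = 2.2461
Critical value for a two-sided test at α = 0.05: z_{α/2} = 1.960.
Power = Φ(δ − 1.960) + Φ(−δ − 1.960) = Φ(0.286) + Φ(-4.206) = 0.6126 + 0.0000 = 0.6126.

Power ≈ 0.613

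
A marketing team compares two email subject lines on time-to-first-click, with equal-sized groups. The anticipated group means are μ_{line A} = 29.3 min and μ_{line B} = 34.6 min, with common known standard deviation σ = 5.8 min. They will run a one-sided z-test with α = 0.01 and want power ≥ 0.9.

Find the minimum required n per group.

Standardized effect: d = |μ_{line A} − μ_{line B}| / σ = |29.3 − 34.6| / 5.8 = 0.9138
For power 0.9 need Φ(δ − z_{0.01}) = 0.9, so δ = z_{0.01} + z_{0.10} = 2.326 + 1.282 = 3.608.
δ = d·√(n/2) ⇒ n = 2(δ/d)² = 2 × (3.608 / 0.9138)² = 31.18.
Round up to the next whole unit.

n = 32 per group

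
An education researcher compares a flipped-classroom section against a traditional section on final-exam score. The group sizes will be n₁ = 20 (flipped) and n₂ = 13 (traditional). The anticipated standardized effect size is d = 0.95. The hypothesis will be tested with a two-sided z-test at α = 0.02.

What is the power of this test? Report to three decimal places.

Power ≈ 0.633

Noncentrality parameter: δ = d / √(1/n₁ + 1/n₂) = 0.95 / √(1/20 + 1/13) = 2.6666
Two-sided α = 0.02 → critical value z_{0.01} = 2.326.
Power = Φ(δ − 2.326) + Φ(−δ − 2.326) = Φ(0.340) + Φ(-4.993) = 0.6332 + 0.0000 = 0.6332.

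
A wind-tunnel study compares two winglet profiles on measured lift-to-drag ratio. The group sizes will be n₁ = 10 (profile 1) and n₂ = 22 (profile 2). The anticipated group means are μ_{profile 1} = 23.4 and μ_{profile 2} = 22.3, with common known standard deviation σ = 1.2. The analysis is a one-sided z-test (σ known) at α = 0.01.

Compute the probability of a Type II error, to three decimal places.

β ≈ 0.469

Standardized effect: d = |μ_{profile 1} − μ_{profile 2}| / σ = |23.4 − 22.3| / 1.2 = 0.9167
Noncentrality parameter: δ = d / √(1/n₁ + 1/n₂) = 0.9167 / √(1/10 + 1/22) = 2.4035
Critical value for a one-sided test at α = 0.01: z_α = 2.326.
Power = Φ(δ − 2.326) = Φ(0.077) = 0.5308.
Type II error: β = 1 − power = 1 − 0.5308 = 0.4692.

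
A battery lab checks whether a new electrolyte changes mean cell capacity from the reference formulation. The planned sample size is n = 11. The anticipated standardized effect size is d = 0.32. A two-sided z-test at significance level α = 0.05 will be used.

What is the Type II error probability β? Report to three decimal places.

β ≈ 0.814

Noncentrality parameter: δ = d·√n = 0.32 × √11 = 1.0613
Two-sided α = 0.05 → critical value z_{0.025} = 1.960.
Power = Φ(δ − 1.960) + Φ(−δ − 1.960) = Φ(-0.899) + Φ(-3.021) = 0.1844 + 0.0013 = 0.1857.
Type II error: β = 1 − power = 1 − 0.1857 = 0.8143.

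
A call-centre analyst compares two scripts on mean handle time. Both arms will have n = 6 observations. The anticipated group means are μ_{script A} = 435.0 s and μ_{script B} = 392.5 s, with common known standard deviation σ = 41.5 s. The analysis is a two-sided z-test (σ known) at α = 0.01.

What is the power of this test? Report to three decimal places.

Power ≈ 0.211

Standardized effect: d = |μ_{script A} − μ_{script B}| / σ = |435.0 − 392.5| / 41.5 = 1.0241
Noncentrality parameter: δ = d·√(n/2) = 1.0241 × √(6/2) = 1.7738
Critical value for a two-sided test at α = 0.01: z_{α/2} = 2.576.
Power = Φ(δ − 2.576) + Φ(−δ − 2.576) = Φ(-0.802) + Φ(-4.350) = 0.2113 + 0.0000 = 0.2113.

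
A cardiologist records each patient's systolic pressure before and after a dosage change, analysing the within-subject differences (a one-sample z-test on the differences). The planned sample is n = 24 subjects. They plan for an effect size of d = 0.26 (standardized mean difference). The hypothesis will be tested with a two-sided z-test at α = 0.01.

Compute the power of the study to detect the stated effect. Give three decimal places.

Power ≈ 0.097

Noncentrality parameter: δ = d·√n = 0.26 × √24 = 1.2737
Two-sided α = 0.01 → critical value z_{0.005} = 2.576.
Power = Φ(δ − 2.576) + Φ(−δ − 2.576) = Φ(-1.302) + Φ(-3.850) = 0.0964 + 0.0001 = 0.0965.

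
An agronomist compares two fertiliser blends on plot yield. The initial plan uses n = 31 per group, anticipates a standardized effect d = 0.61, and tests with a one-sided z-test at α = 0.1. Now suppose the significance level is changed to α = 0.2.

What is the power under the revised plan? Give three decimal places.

Power ≈ 0.941

δ = d·√(n/2) = 0.61 × √(31/2) = 2.4016 (unchanged). New critical value: z_{0.2} = 0.842.
Revised power = P(Z > 0.842 − δ) = Φ(1.560) = 0.9406.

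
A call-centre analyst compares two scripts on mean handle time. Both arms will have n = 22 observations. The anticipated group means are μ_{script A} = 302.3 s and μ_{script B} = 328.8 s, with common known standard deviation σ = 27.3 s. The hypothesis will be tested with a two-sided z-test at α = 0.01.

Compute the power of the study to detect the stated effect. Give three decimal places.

Power ≈ 0.740

Standardized effect: d = |μ_{script A} − μ_{script B}| / σ = |302.3 − 328.8| / 27.3 = 0.9707
Noncentrality parameter: δ = d·√(n/2) = 0.9707 × √(22/2) = 3.2194
Critical value for a two-sided test at α = 0.01: z_{α/2} = 2.576.
Power = Φ(δ − 2.576) + Φ(−δ − 2.576) = Φ(0.644) + Φ(-5.795) = 0.7401 + 0.0000 = 0.7401.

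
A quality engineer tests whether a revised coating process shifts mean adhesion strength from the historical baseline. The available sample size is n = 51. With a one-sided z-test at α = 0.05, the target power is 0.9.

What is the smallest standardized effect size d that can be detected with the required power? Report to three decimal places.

d ≈ 0.410

Required noncentrality: δ = z_{0.05} + z_{0.10} = 1.645 + 1.282 = 2.926.
δ = d·√n ⇒ d = δ/√n = 2.926/√51 = 0.4098.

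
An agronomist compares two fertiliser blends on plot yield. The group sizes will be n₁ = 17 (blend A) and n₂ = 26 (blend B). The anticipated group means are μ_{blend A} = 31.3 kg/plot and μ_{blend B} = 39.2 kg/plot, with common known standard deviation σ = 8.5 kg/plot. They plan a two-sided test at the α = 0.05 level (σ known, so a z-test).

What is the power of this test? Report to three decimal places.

Power ≈ 0.846

Standardized effect: d = |μ_{blend A} − μ_{blend B}| / σ = |31.3 − 39.2| / 8.5 = 0.9294
Noncentrality parameter: δ = d / √(1/n₁ + 1/n₂) = 0.9294 / √(1/17 + 1/26) = 2.9798
Two-sided α = 0.05 → critical value z_{0.025} = 1.960.
Power = Φ(δ − 1.960) + Φ(−δ − 1.960) = Φ(1.020) + Φ(-4.940) = 0.8461 + 0.0000 = 0.8461.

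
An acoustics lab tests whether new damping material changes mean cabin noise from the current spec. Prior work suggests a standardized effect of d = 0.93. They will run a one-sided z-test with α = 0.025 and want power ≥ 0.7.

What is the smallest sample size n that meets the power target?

For power 0.7 need Φ(δ − z_{0.025}) = 0.7, so δ = z_{0.025} + z_{0.30} = 1.960 + 0.524 = 2.484.
δ = d·√n ⇒ n = (δ/d)² = (2.484 / 0.93)² = 7.14.
Rounding up, n = 8.

n = 8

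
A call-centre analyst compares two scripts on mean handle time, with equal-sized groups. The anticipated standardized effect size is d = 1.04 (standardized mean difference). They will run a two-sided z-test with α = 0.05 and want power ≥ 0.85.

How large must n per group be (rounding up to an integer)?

n = 17 per group

For power 0.85 need Φ(δ − z_{0.025}) = 0.85, so δ = z_{0.025} + z_{0.15} = 1.960 + 1.036 = 2.996.
(For δ > 0 the lower-tail rejection region contributes negligibly to power, so the one-term inversion is standard.)
δ = d·√(n/2) ⇒ n = 2(δ/d)² = 2 × (2.996 / 1.04)² = 16.60.
Rounding up, n = 17 per group.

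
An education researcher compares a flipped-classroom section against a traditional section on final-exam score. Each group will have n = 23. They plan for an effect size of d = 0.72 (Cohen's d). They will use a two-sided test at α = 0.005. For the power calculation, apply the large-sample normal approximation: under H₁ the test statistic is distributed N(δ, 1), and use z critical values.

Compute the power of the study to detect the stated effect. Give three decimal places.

Power ≈ 0.357

Noncentrality parameter: δ = d·√(n/2) = 0.72 × √(23/2) = 2.4416
Two-sided α = 0.005 → critical value z_{0.0025} = 2.807.
Power = Φ(δ − 2.807) + Φ(−δ − 2.807) = Φ(-0.365) + Φ(-5.249) = 0.3574 + 0.0000 = 0.3574.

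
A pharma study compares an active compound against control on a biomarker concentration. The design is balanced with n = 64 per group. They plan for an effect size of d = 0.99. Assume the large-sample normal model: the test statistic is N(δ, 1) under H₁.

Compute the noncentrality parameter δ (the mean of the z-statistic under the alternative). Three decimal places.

δ ≈ 5.600

δ = d·√(n/2) = 0.99 × √(64/2) = 5.6003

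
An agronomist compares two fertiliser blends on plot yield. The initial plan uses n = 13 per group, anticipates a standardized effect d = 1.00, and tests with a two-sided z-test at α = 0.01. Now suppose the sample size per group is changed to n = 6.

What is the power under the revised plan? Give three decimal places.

With n = 6 per group: δ = d·√(n/2) = 1.00 × √(6/2) = 1.7321. Critical value z_{0.005} = 2.576.
Revised power = Φ(δ − 2.576) + Φ(−δ − 2.576) = Φ(-0.844) + Φ(-4.308) = 0.1994 + 0.0000 = 0.1994.

Power ≈ 0.199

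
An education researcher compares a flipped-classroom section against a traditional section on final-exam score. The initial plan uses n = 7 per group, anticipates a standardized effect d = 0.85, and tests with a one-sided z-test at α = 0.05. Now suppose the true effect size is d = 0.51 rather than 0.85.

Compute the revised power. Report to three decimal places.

Power ≈ 0.245

With d = 0.51: δ = d·√(n/2) = 0.51 × √(7/2) = 0.9541. Critical value z_{0.05} = 1.645.
Revised power = Φ(δ − 1.645) = Φ(-0.691) = 0.2449.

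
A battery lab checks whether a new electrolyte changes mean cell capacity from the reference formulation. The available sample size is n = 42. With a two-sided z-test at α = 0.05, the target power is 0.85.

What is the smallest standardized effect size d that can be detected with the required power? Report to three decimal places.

Need Φ(δ − 1.960) = 0.85, so δ = 1.960 + 1.036 = 2.996.
(The second rejection-region term Φ(−δ − z_{α/2}) is negligible and dropped.)
δ = d·√n ⇒ d = δ/√n = 2.996/√42 = 0.4624.

d ≈ 0.462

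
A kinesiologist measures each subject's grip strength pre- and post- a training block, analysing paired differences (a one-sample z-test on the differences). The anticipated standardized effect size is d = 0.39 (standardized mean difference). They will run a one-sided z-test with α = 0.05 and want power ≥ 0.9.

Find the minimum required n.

n = 57

For power 0.9 need Φ(δ − z_{0.05}) = 0.9, so δ = z_{0.05} + z_{0.10} = 1.645 + 1.282 = 2.926.
δ = d·√n ⇒ n = (δ/d)² = (2.926 / 0.39)² = 56.30.
Rounding up, n = 57.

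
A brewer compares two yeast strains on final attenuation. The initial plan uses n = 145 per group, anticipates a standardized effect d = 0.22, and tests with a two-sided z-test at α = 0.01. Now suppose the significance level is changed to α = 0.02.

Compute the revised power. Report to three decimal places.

Power ≈ 0.325

δ = d·√(n/2) = 0.22 × √(145/2) = 1.8732 (unchanged). New critical value: z_{0.01} = 2.326.
Revised power = Φ(δ − 2.326) + Φ(−δ − 2.326) = Φ(-0.453) + Φ(-4.200) = 0.3252 + 0.0000 = 0.3252.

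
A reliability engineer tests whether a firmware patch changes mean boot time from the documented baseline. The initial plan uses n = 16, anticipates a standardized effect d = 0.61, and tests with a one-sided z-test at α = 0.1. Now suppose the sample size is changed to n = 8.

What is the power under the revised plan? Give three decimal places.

Power ≈ 0.671

With n = 8: δ = d·√n = 0.61 × √8 = 1.7253. Critical value z_{0.1} = 1.282.
Revised power = P(Z > 1.282 − δ) = Φ(0.444) = 0.6714.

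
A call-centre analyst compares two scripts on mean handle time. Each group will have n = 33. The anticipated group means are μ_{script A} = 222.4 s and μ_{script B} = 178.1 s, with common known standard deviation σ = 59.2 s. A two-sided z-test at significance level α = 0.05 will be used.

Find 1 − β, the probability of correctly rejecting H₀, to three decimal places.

Standardized effect: d = |μ_{script A} − μ_{script B}| / σ = |222.4 − 178.1| / 59.2 = 0.7483
Noncentrality parameter: δ = d·√(n/2) = 0.7483 × √(33/2) = 3.0397
Two-sided α = 0.05 → critical value z_{0.025} = 1.960.
Power = Φ(δ − 1.960) + Φ(−δ − 1.960) = Φ(1.080) + Φ(-5.000) = 0.8599 + 0.0000 = 0.8599.

Power ≈ 0.860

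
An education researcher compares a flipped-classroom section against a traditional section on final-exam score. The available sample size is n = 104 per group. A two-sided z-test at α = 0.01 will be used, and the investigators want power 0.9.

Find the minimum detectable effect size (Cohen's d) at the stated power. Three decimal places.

d ≈ 0.535

Required noncentrality: δ = z_{0.005} + z_{0.10} = 2.576 + 1.282 = 3.857.
(Lower-tail contribution to power is negligible for δ > 0.)
δ = d·√(n/2) ⇒ d = δ/√(n/2) = 3.857/√(104/2) = 0.5349.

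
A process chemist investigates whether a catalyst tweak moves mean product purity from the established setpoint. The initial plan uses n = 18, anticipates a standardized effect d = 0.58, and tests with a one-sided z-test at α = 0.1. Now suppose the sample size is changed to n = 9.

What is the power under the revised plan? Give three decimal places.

Power ≈ 0.677

With n = 9: δ = d·√n = 0.58 × √9 = 1.7400. Critical value z_{0.1} = 1.282.
Revised power = Φ(δ − 1.282) = Φ(0.458) = 0.6767.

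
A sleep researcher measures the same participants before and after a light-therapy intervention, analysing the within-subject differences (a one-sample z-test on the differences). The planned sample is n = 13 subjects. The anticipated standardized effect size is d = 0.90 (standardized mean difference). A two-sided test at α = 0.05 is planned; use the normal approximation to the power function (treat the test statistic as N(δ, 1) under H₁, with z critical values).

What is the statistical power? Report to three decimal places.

Power ≈ 0.901

Noncentrality parameter: δ = d·√n = 0.90 × √13 = 3.2450
Critical value for a two-sided test at α = 0.05: z_{α/2} = 1.960.
Power = Φ(δ − 1.960) + Φ(−δ − 1.960) = Φ(1.285) + Φ(-5.205) = 0.9006 + 0.0000 = 0.9006.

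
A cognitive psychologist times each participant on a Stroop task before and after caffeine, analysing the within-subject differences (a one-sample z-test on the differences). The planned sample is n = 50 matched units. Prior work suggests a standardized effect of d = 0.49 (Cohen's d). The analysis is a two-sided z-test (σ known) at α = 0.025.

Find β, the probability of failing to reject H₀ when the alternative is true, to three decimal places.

β ≈ 0.111

Noncentrality parameter: δ = d·√n = 0.49 × √50 = 3.4648
Critical value for a two-sided test at α = 0.025: z_{α/2} = 2.241.
Power = Φ(δ − 2.241) + Φ(−δ − 2.241) = Φ(1.223) + Φ(-5.706) = 0.8894 + 0.0000 = 0.8894.
Type II error: β = 1 − power = 1 − 0.8894 = 0.1106.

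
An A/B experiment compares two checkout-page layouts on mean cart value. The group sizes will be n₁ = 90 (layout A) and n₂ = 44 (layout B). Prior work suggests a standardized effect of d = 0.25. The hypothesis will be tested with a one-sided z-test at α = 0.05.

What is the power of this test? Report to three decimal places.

Noncentrality parameter: δ = d / √(1/n₁ + 1/n₂) = 0.25 / √(1/90 + 1/44) = 1.3590
Critical value for a one-sided test at α = 0.05: z_α = 1.645.
Power = Φ(δ − 1.645) = Φ(-0.286) = 0.3875.

Power ≈ 0.388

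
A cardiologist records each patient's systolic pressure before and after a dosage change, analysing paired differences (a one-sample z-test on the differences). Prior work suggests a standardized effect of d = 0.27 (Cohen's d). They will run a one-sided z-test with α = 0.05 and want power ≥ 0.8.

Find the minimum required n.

For power 0.8 need Φ(δ − z_{0.05}) = 0.8, so δ = z_{0.05} + z_{0.20} = 1.645 + 0.842 = 2.486.
δ = d·√n ⇒ n = (δ/d)² = (2.486 / 0.27)² = 84.81.
Round up to the next whole unit.

n = 85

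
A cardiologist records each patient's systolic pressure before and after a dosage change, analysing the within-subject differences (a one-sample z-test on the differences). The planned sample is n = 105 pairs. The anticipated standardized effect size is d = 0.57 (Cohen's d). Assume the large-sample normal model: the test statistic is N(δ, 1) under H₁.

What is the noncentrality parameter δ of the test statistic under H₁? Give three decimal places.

δ ≈ 5.841

The noncentrality parameter scales effect size by the design's sample-size factor: δ = d·√n = 0.57 × √105 = 5.8408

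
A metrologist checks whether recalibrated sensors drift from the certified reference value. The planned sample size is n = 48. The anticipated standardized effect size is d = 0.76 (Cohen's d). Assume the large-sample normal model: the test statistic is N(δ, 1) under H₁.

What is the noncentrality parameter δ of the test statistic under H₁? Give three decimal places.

δ = d·√n = 0.76 × √48 = 5.2654

δ ≈ 5.265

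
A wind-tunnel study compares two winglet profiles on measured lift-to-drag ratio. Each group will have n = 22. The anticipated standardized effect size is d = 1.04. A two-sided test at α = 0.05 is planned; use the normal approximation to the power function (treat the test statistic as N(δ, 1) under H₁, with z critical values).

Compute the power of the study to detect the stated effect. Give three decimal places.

Noncentrality parameter: δ = d·√(n/2) = 1.04 × √(22/2) = 3.4493
Two-sided α = 0.05 → critical value z_{0.025} = 1.960.
Power = Φ(δ − 1.960) + Φ(−δ − 1.960) = Φ(1.489) + Φ(-5.409) = 0.9318 + 0.0000 = 0.9318.

Power ≈ 0.932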